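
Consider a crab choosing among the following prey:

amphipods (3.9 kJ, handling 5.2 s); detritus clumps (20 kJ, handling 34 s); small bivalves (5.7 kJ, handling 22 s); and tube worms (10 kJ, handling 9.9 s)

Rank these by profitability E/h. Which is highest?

tube worms

In descending order of E/h:
tube worms: 10/9.9 = 1.01 kJ/s
amphipods: 3.9/5.2 = 0.75 kJ/s
detritus clumps: 20/34 = 0.588 kJ/s
small bivalves: 5.7/22 = 0.259 kJ/s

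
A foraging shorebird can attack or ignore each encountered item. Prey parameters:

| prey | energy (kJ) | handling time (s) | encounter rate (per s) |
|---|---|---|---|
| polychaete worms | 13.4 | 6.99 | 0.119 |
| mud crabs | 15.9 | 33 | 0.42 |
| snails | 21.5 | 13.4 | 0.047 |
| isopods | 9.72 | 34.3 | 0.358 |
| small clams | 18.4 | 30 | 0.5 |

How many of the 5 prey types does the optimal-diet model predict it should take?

E/h in descending order: polychaete worms 1.92, snails 1.6, small clams 0.613, mud crabs 0.482, isopods 0.283 kJ/s. The optimal diet is the largest prefix of this list for which every included type satisfies E_i/h_i > R on the types above it.
Rate on top 1: 0.8705. snails: 1.6 > 0.8705 → include.
Rate on top 2: 1.058. small clams: 0.613 < 1.058 → exclude; stop.
Optimal diet: polychaete worms, snails — 2 of 5 types.

2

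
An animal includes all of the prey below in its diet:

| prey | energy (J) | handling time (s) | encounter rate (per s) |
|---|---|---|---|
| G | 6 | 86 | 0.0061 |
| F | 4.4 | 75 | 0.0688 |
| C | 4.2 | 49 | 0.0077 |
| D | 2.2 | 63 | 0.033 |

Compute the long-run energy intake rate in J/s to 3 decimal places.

R = (0.0061×6 + 0.0688×4.4 + 0.0077×4.2 + 0.033×2.2) / (1 + 0.0061×86 + 0.0688×75 + 0.0077×49 + 0.033×63) = 0.4443/9.141 = 0.0486 J/s.

0.049 J/s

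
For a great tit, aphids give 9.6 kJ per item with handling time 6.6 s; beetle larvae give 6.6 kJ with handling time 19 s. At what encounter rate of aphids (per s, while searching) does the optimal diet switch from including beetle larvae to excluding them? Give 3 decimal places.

At the threshold, the rate on aphids alone equals the profitability of beetle larvae: λ·9.6/(1 + λ·6.6) = 6.6/19 = 0.3474.
Rearranging, λ(9.6 − 0.3474×6.6) = 0.3474, so λ = 0.3474/7.307 = 0.04754 per s.

0.048 per s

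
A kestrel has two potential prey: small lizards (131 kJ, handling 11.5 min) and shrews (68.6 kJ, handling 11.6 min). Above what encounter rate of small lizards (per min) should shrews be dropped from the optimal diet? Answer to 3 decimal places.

0.094 per min

Drop shrews once their profitability E₂/h₂ falls below the rate achievable on small lizards alone: E₂/h₂ = λE₁/(1 + λh₁).
Solve for λ: λE₁h₂ = E₂(1 + λh₁) → λ(E₁h₂ − E₂h₁) = E₂ → λ = E₂/(E₁h₂ − E₂h₁).
λ = 68.6/(131×11.6 − 68.6×11.5) = 68.6/730.7 = 0.09388 per min.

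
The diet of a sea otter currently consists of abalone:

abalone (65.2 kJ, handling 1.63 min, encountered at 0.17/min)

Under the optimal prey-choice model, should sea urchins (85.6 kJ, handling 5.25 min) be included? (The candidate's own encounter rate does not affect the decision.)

Yes

On abalone alone, R = ΣλE/(1+Σλh) = 11.08/1.277 = 8.679 kJ/min.
Profitability of sea urchins: 85.6/5.25 = 16.3 kJ/min.
Since 16.3 > R, including sea urchins increases the long-run rate.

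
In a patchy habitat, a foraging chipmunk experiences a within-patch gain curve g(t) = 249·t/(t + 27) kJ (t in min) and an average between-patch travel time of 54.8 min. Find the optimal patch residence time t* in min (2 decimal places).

38.47 min

By the marginal value theorem, leave when the instantaneous gain rate g'(t) equals the habitat-wide average g(t)/(T + t).
g'(t) = 249·27/(t + 27)². Setting 249·27/(t+27)² = 249t/[(t+27)(54.8+t)] gives 27(54.8+t) = t(t+27), so t² = 27×54.8 = 1480.
t* = √1480 = 38.47 min.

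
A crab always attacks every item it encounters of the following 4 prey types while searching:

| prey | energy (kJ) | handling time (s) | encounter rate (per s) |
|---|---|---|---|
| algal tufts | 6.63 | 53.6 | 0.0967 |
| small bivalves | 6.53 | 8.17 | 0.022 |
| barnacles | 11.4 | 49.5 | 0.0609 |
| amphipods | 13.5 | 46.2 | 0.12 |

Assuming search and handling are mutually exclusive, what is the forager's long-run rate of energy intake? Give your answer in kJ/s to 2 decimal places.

R = Σλ_iE_i / (1 + Σλ_ih_i)
Numerator: 0.0967×6.63 + 0.022×6.53 + 0.0609×11.4 + 0.12×13.5 = 3.099
Denominator: 1 + 0.0967×53.6 + 0.022×8.17 + 0.0609×49.5 + 0.12×46.2 = 14.92
R = 3.099/14.92 = 0.2077 kJ/s

0.21 kJ/s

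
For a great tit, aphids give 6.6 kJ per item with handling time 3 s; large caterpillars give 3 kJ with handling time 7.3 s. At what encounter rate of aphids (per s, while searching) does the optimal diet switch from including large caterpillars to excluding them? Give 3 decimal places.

At the threshold, the rate on aphids alone equals the profitability of large caterpillars: λ·6.6/(1 + λ·3) = 3/7.3 = 0.411.
Rearranging, λ(6.6 − 0.411×3) = 0.411, so λ = 0.411/5.367 = 0.07657 per s.

0.077 per s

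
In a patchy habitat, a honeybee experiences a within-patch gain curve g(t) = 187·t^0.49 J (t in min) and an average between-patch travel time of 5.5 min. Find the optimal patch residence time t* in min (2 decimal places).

Maximise g(t)/(T+t): set derivative to zero → g'(t)(T+t) = g(t).
g'(t) = 0.49·187·t^-0.51. Setting 0.49·187·t^-0.51 = 187·t^0.49/(5.5+t) gives 0.49(5.5+t) = t, so 0.51·t = 0.49×5.5.
t* = 0.49×5.5/0.51 = 5.284 min.

5.28 min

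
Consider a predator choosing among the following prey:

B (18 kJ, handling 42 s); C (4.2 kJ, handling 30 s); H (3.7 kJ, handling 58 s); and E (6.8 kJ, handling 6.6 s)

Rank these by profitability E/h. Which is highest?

E

In descending order of E/h:
E: 6.8/6.6 = 1.03 kJ/s
B: 18/42 = 0.429 kJ/s
C: 4.2/30 = 0.14 kJ/s
H: 3.7/58 = 0.0638 kJ/s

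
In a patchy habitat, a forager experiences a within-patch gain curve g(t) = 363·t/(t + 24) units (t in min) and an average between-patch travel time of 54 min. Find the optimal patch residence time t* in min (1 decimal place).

36.0 min

Maximise g(t)/(T+t): set derivative to zero → g'(t)(T+t) = g(t).
g'(t) = 363·24/(t + 24)². Setting 363·24/(t+24)² = 363t/[(t+24)(54+t)] gives 24(54+t) = t(t+24), so t² = 24×54 = 1296.
t* = √1296 = 36 min.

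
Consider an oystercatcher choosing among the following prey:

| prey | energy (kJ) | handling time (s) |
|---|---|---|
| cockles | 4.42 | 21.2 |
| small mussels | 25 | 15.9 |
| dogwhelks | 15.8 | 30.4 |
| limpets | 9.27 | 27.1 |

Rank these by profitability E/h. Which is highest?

In descending order of E/h:
small mussels: 25/15.9 = 1.57 kJ/s
dogwhelks: 15.8/30.4 = 0.52 kJ/s
limpets: 9.27/27.1 = 0.342 kJ/s
cockles: 4.42/21.2 = 0.208 kJ/s

small mussels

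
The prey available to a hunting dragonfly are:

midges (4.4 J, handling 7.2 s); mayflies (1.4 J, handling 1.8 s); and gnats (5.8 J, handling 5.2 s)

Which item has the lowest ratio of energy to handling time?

midges

In descending order of E/h:
gnats: 5.8/5.2 = 1.12 J/s
mayflies: 1.4/1.8 = 0.778 J/s
midges: 4.4/7.2 = 0.611 J/s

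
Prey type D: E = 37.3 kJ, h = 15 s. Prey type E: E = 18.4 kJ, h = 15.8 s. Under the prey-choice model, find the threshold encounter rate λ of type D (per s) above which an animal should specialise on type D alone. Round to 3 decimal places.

The zero-one rule: include type E iff E₂/h₂ > λE₁/(1+λh₁). Equality gives the switch point.
λE₁h₂ = E₂ + λE₂h₁ ⇒ λ = E₂/(E₁h₂ − E₂h₁) = 18.4/(589.3 − 276) = 0.05872 per s.

0.059 per s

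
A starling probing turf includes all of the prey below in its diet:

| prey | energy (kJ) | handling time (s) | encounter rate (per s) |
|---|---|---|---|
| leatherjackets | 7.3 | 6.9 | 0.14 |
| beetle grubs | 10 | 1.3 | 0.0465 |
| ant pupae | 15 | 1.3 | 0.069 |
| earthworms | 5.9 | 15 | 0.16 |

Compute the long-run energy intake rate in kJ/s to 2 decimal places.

Energy encountered per unit search time: 0.14×7.3 + 0.0465×10 + 0.069×15 + 0.16×5.9 = 3.466 kJ/s.
Handling time per unit search time: 0.14×6.9 + 0.0465×1.3 + 0.069×1.3 + 0.16×15 = 3.516.
Rate = 3.466/(1 + 3.516) = 0.7675 kJ/s.

0.77 kJ/s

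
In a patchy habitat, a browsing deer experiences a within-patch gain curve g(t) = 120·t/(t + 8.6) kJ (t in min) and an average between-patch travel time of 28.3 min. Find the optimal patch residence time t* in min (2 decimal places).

15.60 min

Optimal t* satisfies g'(t*) = g(t*)/(T + t*).
g'(t) = 120·8.6/(t + 8.6)². Setting 120·8.6/(t+8.6)² = 120t/[(t+8.6)(28.3+t)] gives 8.6(28.3+t) = t(t+8.6), so t² = 8.6×28.3 = 243.4.
t* = √243.4 = 15.6 min.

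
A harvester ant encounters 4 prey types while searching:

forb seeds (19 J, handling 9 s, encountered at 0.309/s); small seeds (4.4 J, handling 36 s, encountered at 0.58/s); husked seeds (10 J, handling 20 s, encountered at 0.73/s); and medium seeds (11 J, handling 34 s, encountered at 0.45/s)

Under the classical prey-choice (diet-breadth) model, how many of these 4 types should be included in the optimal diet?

1

E/h in descending order: forb seeds 2.11, husked seeds 0.5, medium seeds 0.324, small seeds 0.122 J/s. The optimal diet is the largest prefix of this list for which every included type satisfies E_i/h_i > R on the types above it.
Rate on top 1: 1.553. husked seeds: 0.5 < 1.553 → exclude; stop.
Optimal diet: forb seeds — 1 of 4 types.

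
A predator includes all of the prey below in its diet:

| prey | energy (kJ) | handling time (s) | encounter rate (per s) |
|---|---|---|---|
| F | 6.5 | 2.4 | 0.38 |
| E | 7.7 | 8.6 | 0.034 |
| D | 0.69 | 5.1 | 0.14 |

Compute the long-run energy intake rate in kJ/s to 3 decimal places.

0.969 kJ/s

Energy encountered per unit search time: 0.38×6.5 + 0.034×7.7 + 0.14×0.69 = 2.828 kJ/s.
Handling time per unit search time: 0.38×2.4 + 0.034×8.6 + 0.14×5.1 = 1.918.
Rate = 2.828/(1 + 1.918) = 0.9692 kJ/s.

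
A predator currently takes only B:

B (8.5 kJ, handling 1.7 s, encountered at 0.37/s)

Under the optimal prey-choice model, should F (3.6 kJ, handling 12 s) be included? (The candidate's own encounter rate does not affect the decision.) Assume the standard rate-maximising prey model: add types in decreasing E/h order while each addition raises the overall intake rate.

Intake rate on the current diet: R = (0.37×8.5) / (1 + 0.37×1.7) = 3.145/1.629 = 1.931 kJ/s.
F: E/h = 3.6/12 = 0.3 kJ/s.
Since 0.3 < R, time spent handling F is better spent searching.

No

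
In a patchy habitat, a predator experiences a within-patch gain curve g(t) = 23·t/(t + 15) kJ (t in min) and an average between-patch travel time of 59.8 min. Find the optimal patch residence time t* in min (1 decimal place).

Maximise g(t)/(T+t): set derivative to zero → g'(t)(T+t) = g(t).
g'(t) = 23·15/(t + 15)². Setting 23·15/(t+15)² = 23t/[(t+15)(59.8+t)] gives 15(59.8+t) = t(t+15), so t² = 15×59.8 = 897.
t* = √897 = 29.95 min.

29.9 min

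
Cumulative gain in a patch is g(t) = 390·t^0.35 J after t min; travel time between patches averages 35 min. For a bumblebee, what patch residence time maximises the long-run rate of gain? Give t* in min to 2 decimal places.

18.85 min

Maximise g(t)/(T+t): set derivative to zero → g'(t)(T+t) = g(t).
g'(t) = 0.35·390·t^-0.65. Setting 0.35·390·t^-0.65 = 390·t^0.35/(35+t) gives 0.35(35+t) = t, so 0.65·t = 0.35×35.
t* = 0.35×35/0.65 = 18.85 min.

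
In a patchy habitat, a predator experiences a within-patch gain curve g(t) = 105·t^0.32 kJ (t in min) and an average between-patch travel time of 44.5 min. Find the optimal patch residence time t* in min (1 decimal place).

20.9 min

Maximise g(t)/(T+t): set derivative to zero → g'(t)(T+t) = g(t).
g'(t) = 0.32·105·t^-0.68. Setting 0.32·105·t^-0.68 = 105·t^0.32/(44.5+t) gives 0.32(44.5+t) = t, so 0.68·t = 0.32×44.5.
t* = 0.32×44.5/0.68 = 20.94 min.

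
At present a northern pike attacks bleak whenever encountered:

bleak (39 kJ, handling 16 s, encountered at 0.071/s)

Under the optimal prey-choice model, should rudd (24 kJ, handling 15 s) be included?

Yes

Intake rate on the current diet: R = (0.071×39) / (1 + 0.071×16) = 2.769/2.136 = 1.296 kJ/s.
Profitability of rudd: 24/15 = 1.6 kJ/s.
Since 1.6 > R, including rudd increases the long-run rate.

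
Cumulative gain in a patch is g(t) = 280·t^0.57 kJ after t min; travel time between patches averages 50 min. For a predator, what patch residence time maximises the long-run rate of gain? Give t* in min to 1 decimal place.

66.3 min

Optimal t* satisfies g'(t*) = g(t*)/(T + t*).
g'(t) = 0.57·280·t^-0.43. Setting 0.57·280·t^-0.43 = 280·t^0.57/(50+t) gives 0.57(50+t) = t, so 0.43·t = 0.57×50.
t* = 0.57×50/0.43 = 66.28 min.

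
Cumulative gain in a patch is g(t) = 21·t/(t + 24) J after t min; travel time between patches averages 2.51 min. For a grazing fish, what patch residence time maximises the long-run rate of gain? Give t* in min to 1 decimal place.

Optimal t* satisfies g'(t*) = g(t*)/(T + t*).
g'(t) = 21·24/(t + 24)². Setting 21·24/(t+24)² = 21t/[(t+24)(2.51+t)] gives 24(2.51+t) = t(t+24), so t² = 24×2.51 = 60.24.
t* = √60.24 = 7.761 min.

7.8 min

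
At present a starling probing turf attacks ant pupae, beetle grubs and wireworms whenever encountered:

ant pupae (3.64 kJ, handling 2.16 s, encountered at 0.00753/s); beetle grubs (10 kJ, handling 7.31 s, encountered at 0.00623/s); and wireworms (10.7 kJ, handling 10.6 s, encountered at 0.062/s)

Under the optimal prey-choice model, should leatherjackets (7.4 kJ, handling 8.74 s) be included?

Intake rate on the current diet: R = (0.00753×3.64 + 0.00623×10 + 0.062×10.7) / (1 + 0.00753×2.16 + 0.00623×7.31 + 0.062×10.6) = 0.7531/1.719 = 0.4381 kJ/s.
leatherjackets: E/h = 7.4/8.74 = 0.8467 kJ/s.
Since 0.8467 > R, including leatherjackets increases the long-run rate.

Yes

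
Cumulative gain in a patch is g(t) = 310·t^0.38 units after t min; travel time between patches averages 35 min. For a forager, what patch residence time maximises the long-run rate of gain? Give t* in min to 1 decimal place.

21.5 min

Maximise g(t)/(T+t): set derivative to zero → g'(t)(T+t) = g(t).
g'(t) = 0.38·310·t^-0.62. Setting 0.38·310·t^-0.62 = 310·t^0.38/(35+t) gives 0.38(35+t) = t, so 0.62·t = 0.38×35.
t* = 0.38×35/0.62 = 21.45 min.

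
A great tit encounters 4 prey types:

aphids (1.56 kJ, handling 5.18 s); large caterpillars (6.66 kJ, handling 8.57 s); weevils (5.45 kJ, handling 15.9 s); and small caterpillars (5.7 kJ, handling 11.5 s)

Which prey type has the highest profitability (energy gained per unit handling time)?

large caterpillars

Profitability E/h (kJ/s): aphids = 1.56/5.18 = 0.301, large caterpillars = 6.66/8.57 = 0.777, weevils = 5.45/15.9 = 0.343, small caterpillars = 5.7/11.5 = 0.496.
Ranked: large caterpillars > small caterpillars > weevils > aphids.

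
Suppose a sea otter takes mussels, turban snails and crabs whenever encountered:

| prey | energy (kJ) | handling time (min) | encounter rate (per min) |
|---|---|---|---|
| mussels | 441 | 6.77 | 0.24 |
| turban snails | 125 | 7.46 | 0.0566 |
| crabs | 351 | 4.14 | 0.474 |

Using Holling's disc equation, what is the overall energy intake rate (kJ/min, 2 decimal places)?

55.75 kJ/min

Energy encountered per unit search time: 0.24×441 + 0.0566×125 + 0.474×351 = 279.3 kJ/min.
Handling time per unit search time: 0.24×6.77 + 0.0566×7.46 + 0.474×4.14 = 4.009.
Rate = 279.3/(1 + 4.009) = 55.75 kJ/min.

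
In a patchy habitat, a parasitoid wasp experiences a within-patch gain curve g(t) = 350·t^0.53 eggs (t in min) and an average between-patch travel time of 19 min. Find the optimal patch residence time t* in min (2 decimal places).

Optimal t* satisfies g'(t*) = g(t*)/(T + t*).
g'(t) = 0.53·350·t^-0.47. Setting 0.53·350·t^-0.47 = 350·t^0.53/(19+t) gives 0.53(19+t) = t, so 0.47·t = 0.53×19.
t* = 0.53×19/0.47 = 21.43 min.

21.43 min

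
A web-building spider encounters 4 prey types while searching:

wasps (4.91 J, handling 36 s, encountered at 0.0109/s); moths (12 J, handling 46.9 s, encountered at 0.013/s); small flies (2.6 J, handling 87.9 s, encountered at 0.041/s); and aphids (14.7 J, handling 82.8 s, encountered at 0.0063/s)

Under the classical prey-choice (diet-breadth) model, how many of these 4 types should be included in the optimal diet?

3

Profitabilities (E/h, J/s): moths 0.256, aphids 0.178, wasps 0.136, small flies 0.0296. Add prey in this order while the next type's profitability exceeds the intake rate on those already taken.
Rate on top 1: 0.09691. aphids: 0.178 > 0.09691 → include.
Rate on top 2: 0.1166. wasps: 0.136 > 0.1166 → include.
Rate on top 3: 0.1197. small flies: 0.0296 < 0.1197 → exclude; stop.
Optimal diet: moths, aphids, wasps — 3 of 4 types.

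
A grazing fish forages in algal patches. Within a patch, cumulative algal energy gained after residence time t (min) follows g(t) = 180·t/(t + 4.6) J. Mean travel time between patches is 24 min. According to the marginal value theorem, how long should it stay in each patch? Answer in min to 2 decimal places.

10.51 min

Maximise g(t)/(T+t): set derivative to zero → g'(t)(T+t) = g(t).
g'(t) = 180·4.6/(t + 4.6)². Setting 180·4.6/(t+4.6)² = 180t/[(t+4.6)(24+t)] gives 4.6(24+t) = t(t+4.6), so t² = 4.6×24 = 110.4.
t* = √110.4 = 10.51 min.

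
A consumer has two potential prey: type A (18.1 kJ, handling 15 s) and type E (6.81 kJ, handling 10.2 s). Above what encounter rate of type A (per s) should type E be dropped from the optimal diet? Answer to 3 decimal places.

The zero-one rule: include type E iff E₂/h₂ > λE₁/(1+λh₁). Equality gives the switch point.
λE₁h₂ = E₂ + λE₂h₁ ⇒ λ = E₂/(E₁h₂ − E₂h₁) = 6.81/(184.6 − 102.1) = 0.08258 per s.

0.083 per s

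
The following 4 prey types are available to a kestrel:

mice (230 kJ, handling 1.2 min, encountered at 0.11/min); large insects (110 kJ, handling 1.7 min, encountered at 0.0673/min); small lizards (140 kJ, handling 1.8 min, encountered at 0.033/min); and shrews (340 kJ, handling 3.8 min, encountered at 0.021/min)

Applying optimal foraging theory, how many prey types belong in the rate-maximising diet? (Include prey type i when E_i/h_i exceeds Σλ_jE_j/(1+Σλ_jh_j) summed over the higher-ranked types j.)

Rank by E/h (kJ/min): mice 192, shrews 89.5, small lizards 77.8, large insects 64.7. Include each in turn until the next type's E/h falls below the running intake rate.
Rate on top 1: 22.35. shrews: 89.5 > 22.35 → include.
Rate on top 2: 26.77. small lizards: 77.8 > 26.77 → include.
Rate on top 3: 29.15. large insects: 64.7 > 29.15 → include.
Optimal diet: mice, shrews, small lizards, large insects — 4 of 4 types.

4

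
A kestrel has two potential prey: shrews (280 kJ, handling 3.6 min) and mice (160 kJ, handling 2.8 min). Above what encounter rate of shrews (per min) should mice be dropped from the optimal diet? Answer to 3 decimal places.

At the threshold, the rate on shrews alone equals the profitability of mice: λ·280/(1 + λ·3.6) = 160/2.8 = 57.14.
Rearranging, λ(280 − 57.14×3.6) = 57.14, so λ = 57.14/74.29 = 0.7692 per min.

0.769 per min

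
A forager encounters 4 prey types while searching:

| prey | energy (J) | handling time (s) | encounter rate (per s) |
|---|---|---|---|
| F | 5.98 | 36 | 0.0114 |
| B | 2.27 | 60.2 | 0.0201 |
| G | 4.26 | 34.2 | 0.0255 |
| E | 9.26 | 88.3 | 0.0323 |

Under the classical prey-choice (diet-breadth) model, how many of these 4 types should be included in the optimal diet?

Rank by E/h (J/s): F 0.166, G 0.125, E 0.105, B 0.0377. Include each in turn until the next type's E/h falls below the running intake rate.
Rate on top 1: 0.04834. G: 0.125 > 0.04834 → include.
Rate on top 2: 0.07746. E: 0.105 > 0.07746 → include.
Rate on top 3: 0.09269. B: 0.0377 < 0.09269 → exclude; stop.
Optimal diet: F, G, E — 3 of 4 types.

3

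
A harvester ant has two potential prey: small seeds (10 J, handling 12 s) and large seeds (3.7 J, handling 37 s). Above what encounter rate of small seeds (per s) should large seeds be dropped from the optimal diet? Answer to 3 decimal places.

0.011 per s

The zero-one rule: include large seeds iff E₂/h₂ > λE₁/(1+λh₁). Equality gives the switch point.
λE₁h₂ = E₂ + λE₂h₁ ⇒ λ = E₂/(E₁h₂ − E₂h₁) = 3.7/(370 − 44.4) = 0.01136 per s.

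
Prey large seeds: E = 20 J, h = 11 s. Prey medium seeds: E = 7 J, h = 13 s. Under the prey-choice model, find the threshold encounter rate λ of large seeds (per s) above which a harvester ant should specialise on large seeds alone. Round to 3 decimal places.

The zero-one rule: include medium seeds iff E₂/h₂ > λE₁/(1+λh₁). Equality gives the switch point.
λE₁h₂ = E₂ + λE₂h₁ ⇒ λ = E₂/(E₁h₂ − E₂h₁) = 7/(260 − 77) = 0.03825 per s.

0.038 per s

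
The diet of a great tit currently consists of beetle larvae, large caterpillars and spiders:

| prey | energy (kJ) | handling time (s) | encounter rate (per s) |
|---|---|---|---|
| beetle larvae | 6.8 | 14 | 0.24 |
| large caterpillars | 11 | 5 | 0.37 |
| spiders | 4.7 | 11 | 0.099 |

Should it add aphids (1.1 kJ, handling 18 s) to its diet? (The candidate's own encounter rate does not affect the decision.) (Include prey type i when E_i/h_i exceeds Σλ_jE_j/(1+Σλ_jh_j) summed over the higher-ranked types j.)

Current rate: (0.24×6.8 + 0.37×11 + 0.099×4.7)/(1 + 0.24×14 + 0.37×5 + 0.099×11) = 0.845 kJ/s.
aphids: E/h = 1.1/18 = 0.06111 kJ/s.
Since 0.06111 < R, time spent handling aphids is better spent searching.

No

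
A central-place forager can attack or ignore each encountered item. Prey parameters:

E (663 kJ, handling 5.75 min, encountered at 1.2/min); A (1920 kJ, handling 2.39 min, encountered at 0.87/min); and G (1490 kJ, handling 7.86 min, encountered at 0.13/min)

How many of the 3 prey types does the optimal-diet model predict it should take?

1

E/h in descending order: A 803, G 190, E 115 kJ/min. The optimal diet is the largest prefix of this list for which every included type satisfies E_i/h_i > R on the types above it.
Rate on top 1: 542.5. G: 190 < 542.5 → exclude; stop.
Optimal diet: A — 1 of 3 types.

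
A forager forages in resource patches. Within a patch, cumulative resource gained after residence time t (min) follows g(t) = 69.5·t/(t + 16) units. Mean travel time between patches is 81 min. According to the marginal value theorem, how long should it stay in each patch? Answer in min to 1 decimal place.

By the marginal value theorem, leave when the instantaneous gain rate g'(t) equals the habitat-wide average g(t)/(T + t).
g'(t) = 69.5·16/(t + 16)². Setting 69.5·16/(t+16)² = 69.5t/[(t+16)(81+t)] gives 16(81+t) = t(t+16), so t² = 16×81 = 1296.
t* = √1296 = 36 min.

36.0 min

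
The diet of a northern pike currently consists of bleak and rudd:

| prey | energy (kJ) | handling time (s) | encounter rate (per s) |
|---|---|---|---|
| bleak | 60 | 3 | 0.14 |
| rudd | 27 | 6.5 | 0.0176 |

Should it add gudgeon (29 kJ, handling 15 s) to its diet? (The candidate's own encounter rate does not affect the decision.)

Current rate: (0.14×60 + 0.0176×27)/(1 + 0.14×3 + 0.0176×6.5) = 5.784 kJ/s.
gudgeon: E/h = 29/15 = 1.933 kJ/s.
Since 1.933 < R, time spent handling gudgeon is better spent searching.

No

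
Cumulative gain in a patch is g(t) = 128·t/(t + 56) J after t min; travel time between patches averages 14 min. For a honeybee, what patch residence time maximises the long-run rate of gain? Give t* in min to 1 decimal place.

28.0 min

Maximise g(t)/(T+t): set derivative to zero → g'(t)(T+t) = g(t).
g'(t) = 128·56/(t + 56)². Setting 128·56/(t+56)² = 128t/[(t+56)(14+t)] gives 56(14+t) = t(t+56), so t² = 56×14 = 784.
t* = √784 = 28 min.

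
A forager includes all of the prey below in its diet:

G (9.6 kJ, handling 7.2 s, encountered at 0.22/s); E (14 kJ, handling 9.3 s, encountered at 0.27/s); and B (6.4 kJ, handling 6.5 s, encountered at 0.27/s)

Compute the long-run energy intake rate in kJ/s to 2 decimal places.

1.11 kJ/s

R = Σλ_iE_i / (1 + Σλ_ih_i)
Numerator: 0.22×9.6 + 0.27×14 + 0.27×6.4 = 7.62
Denominator: 1 + 0.22×7.2 + 0.27×9.3 + 0.27×6.5 = 6.85
R = 7.62/6.85 = 1.112 kJ/s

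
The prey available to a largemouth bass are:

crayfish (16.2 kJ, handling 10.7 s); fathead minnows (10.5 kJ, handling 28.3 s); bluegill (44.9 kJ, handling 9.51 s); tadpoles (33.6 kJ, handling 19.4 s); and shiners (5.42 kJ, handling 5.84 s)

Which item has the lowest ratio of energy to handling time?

Profitability E/h (kJ/s): crayfish = 16.2/10.7 = 1.51, fathead minnows = 10.5/28.3 = 0.371, bluegill = 44.9/9.51 = 4.72, tadpoles = 33.6/19.4 = 1.73, shiners = 5.42/5.84 = 0.928.
Ranked: bluegill > tadpoles > crayfish > shiners > fathead minnows.

fathead minnows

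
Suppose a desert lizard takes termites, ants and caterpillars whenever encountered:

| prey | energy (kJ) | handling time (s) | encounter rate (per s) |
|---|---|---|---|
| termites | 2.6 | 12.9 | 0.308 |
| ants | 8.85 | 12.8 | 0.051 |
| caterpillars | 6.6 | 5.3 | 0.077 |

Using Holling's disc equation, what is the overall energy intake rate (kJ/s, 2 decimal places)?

R = Σλ_iE_i / (1 + Σλ_ih_i)
Numerator: 0.308×2.6 + 0.051×8.85 + 0.077×6.6 = 1.76
Denominator: 1 + 0.308×12.9 + 0.051×12.8 + 0.077×5.3 = 6.034
R = 1.76/6.034 = 0.2917 kJ/s

0.29 kJ/s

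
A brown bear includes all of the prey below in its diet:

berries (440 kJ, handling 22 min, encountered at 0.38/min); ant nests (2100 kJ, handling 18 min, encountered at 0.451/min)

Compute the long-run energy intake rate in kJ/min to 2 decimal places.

Energy encountered per unit search time: 0.38×440 + 0.451×2100 = 1114 kJ/min.
Handling time per unit search time: 0.38×22 + 0.451×18 = 16.48.
Rate = 1114/(1 + 16.48) = 63.75 kJ/min.

63.75 kJ/min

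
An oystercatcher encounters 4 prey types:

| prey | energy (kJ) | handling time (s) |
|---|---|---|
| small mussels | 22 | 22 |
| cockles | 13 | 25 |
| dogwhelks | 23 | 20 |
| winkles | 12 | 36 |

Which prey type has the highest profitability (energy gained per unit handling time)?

Profitability E/h (kJ/s): small mussels = 22/22 = 1, cockles = 13/25 = 0.52, dogwhelks = 23/20 = 1.15, winkles = 12/36 = 0.333.
Ranked: dogwhelks > small mussels > cockles > winkles.

dogwhelks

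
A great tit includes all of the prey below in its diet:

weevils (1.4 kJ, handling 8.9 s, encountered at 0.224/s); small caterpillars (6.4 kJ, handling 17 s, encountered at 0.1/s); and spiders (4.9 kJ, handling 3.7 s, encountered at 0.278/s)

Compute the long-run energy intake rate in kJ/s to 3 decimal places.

R = Σλ_iE_i / (1 + Σλ_ih_i)
Numerator: 0.224×1.4 + 0.1×6.4 + 0.278×4.9 = 2.316
Denominator: 1 + 0.224×8.9 + 0.1×17 + 0.278×3.7 = 5.722
R = 2.316/5.722 = 0.4047 kJ/s

0.405 kJ/s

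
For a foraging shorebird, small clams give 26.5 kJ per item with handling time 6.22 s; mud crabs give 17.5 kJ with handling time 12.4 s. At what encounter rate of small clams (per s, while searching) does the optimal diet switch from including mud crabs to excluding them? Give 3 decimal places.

Drop mud crabs once their profitability E₂/h₂ falls below the rate achievable on small clams alone: E₂/h₂ = λE₁/(1 + λh₁).
Solve for λ: λE₁h₂ = E₂(1 + λh₁) → λ(E₁h₂ − E₂h₁) = E₂ → λ = E₂/(E₁h₂ − E₂h₁).
λ = 17.5/(26.5×12.4 − 17.5×6.22) = 17.5/219.8 = 0.07964 per s.

0.080 per s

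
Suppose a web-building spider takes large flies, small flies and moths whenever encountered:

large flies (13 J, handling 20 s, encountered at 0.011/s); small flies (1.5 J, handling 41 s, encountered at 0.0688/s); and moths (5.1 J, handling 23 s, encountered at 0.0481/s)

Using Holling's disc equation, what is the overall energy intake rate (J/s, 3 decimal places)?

Energy encountered per unit search time: 0.011×13 + 0.0688×1.5 + 0.0481×5.1 = 0.4915 J/s.
Handling time per unit search time: 0.011×20 + 0.0688×41 + 0.0481×23 = 4.147.
Rate = 0.4915/(1 + 4.147) = 0.09549 J/s.

0.095 J/s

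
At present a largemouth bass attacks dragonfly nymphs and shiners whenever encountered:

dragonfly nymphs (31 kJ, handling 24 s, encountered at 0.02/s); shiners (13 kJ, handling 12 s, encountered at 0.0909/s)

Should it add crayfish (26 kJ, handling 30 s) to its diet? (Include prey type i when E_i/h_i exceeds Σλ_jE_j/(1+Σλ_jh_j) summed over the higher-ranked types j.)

Current rate: (0.02×31 + 0.0909×13)/(1 + 0.02×24 + 0.0909×12) = 0.7008 kJ/s.
Profitability of crayfish: 26/30 = 0.8667 kJ/s.
0.8667 > 0.7008, so adding crayfish raises the average — include it.

Yes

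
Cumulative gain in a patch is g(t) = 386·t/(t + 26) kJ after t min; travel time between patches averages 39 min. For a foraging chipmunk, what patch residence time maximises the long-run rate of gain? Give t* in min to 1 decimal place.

Optimal t* satisfies g'(t*) = g(t*)/(T + t*).
g'(t) = 386·26/(t + 26)². Setting 386·26/(t+26)² = 386t/[(t+26)(39+t)] gives 26(39+t) = t(t+26), so t² = 26×39 = 1014.
t* = √1014 = 31.84 min.

31.8 min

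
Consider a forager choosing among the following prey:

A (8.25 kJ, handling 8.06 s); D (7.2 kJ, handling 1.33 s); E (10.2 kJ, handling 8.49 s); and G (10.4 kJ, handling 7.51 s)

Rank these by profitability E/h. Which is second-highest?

G

Profitability E/h (kJ/s): A = 8.25/8.06 = 1.02, D = 7.2/1.33 = 5.41, E = 10.2/8.49 = 1.2, G = 10.4/7.51 = 1.38.
Ranked: D > G > E > A.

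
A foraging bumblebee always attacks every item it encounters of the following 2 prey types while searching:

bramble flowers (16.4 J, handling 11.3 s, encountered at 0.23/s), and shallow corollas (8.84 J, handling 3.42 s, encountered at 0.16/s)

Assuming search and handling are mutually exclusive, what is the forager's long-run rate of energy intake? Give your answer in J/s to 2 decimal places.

R = (0.23×16.4 + 0.16×8.84) / (1 + 0.23×11.3 + 0.16×3.42) = 5.186/4.146 = 1.251 J/s.

1.25 J/s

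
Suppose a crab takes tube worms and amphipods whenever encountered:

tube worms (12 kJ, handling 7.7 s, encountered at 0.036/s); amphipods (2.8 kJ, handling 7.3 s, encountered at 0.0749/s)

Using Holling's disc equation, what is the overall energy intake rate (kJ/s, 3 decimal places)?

R = (0.036×12 + 0.0749×2.8) / (1 + 0.036×7.7 + 0.0749×7.3) = 0.6417/1.824 = 0.3518 kJ/s.

0.352 kJ/s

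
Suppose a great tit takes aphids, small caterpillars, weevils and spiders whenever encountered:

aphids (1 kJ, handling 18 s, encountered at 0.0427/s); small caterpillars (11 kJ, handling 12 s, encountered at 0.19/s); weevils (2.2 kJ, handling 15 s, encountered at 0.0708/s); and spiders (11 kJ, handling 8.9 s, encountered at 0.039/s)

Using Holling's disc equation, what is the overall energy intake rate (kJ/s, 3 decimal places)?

0.498 kJ/s

Energy encountered per unit search time: 0.0427×1 + 0.19×11 + 0.0708×2.2 + 0.039×11 = 2.717 kJ/s.
Handling time per unit search time: 0.0427×18 + 0.19×12 + 0.0708×15 + 0.039×8.9 = 4.458.
Rate = 2.717/(1 + 4.458) = 0.4979 kJ/s.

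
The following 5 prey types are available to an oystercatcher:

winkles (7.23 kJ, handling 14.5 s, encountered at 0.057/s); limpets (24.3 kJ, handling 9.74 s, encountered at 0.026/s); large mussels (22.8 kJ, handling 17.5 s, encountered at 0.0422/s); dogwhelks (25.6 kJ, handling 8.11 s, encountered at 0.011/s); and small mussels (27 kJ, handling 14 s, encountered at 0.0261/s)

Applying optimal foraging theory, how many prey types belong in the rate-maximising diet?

4

E/h in descending order: dogwhelks 3.16, limpets 2.49, small mussels 1.93, large mussels 1.3, winkles 0.499 kJ/s. The optimal diet is the largest prefix of this list for which every included type satisfies E_i/h_i > R on the types above it.
Rate on top 1: 0.2585. limpets: 2.49 > 0.2585 → include.
Rate on top 2: 0.6804. small mussels: 1.93 > 0.6804 → include.
Rate on top 3: 0.9474. large mussels: 1.3 > 0.9474 → include.
Rate on top 4: 1.055. winkles: 0.499 < 1.055 → exclude; stop.
Optimal diet: dogwhelks, limpets, small mussels, large mussels — 4 of 5 types.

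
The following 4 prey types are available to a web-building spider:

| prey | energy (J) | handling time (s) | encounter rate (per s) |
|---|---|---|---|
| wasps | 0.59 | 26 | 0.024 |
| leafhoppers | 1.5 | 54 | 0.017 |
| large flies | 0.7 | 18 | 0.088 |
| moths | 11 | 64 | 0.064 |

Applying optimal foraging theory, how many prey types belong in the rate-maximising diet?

E/h in descending order: moths 0.172, large flies 0.0389, leafhoppers 0.0278, wasps 0.0227 J/s. The optimal diet is the largest prefix of this list for which every included type satisfies E_i/h_i > R on the types above it.
Rate on top 1: 0.1381. large flies: 0.0389 < 0.1381 → exclude; stop.
Optimal diet: moths — 1 of 4 types.

1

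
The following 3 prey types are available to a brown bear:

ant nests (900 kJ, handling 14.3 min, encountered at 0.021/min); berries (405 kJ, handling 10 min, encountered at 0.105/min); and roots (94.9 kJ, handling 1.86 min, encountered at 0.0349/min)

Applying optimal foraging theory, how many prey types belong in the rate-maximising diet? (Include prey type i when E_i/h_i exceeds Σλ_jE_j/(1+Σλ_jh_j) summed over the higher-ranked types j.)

Profitabilities (E/h, kJ/min): ant nests 62.9, roots 51, berries 40.5. Add prey in this order while the next type's profitability exceeds the intake rate on those already taken.
Rate on top 1: 14.54. roots: 51 > 14.54 → include.
Rate on top 2: 16.27. berries: 40.5 > 16.27 → include.
Optimal diet: ant nests, roots, berries — 3 of 3 types.

3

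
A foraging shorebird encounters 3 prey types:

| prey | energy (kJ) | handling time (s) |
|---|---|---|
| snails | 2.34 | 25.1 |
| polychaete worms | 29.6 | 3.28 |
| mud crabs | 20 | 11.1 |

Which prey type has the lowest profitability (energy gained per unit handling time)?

In descending order of E/h:
polychaete worms: 29.6/3.28 = 9.02 kJ/s
mud crabs: 20/11.1 = 1.8 kJ/s
snails: 2.34/25.1 = 0.0932 kJ/s

snails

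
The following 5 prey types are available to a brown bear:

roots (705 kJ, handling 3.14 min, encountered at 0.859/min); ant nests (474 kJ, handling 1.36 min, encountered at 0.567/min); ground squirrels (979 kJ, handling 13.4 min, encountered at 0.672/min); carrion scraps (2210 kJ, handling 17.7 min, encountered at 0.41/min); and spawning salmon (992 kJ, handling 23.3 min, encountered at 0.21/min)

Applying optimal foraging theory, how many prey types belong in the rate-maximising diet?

2

Profitabilities (E/h, kJ/min): ant nests 349, roots 225, carrion scraps 125, ground squirrels 73.1, spawning salmon 42.6. Add prey in this order while the next type's profitability exceeds the intake rate on those already taken.
Rate on top 1: 151.7. roots: 225 > 151.7 → include.
Rate on top 2: 195.7. carrion scraps: 125 < 195.7 → exclude; stop.
Optimal diet: ant nests, roots — 2 of 5 types.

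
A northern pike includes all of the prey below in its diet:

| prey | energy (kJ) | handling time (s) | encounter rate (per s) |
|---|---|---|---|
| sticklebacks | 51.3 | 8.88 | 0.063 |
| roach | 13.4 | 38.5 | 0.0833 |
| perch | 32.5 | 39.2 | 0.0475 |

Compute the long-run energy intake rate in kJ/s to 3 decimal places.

0.889 kJ/s

R = (0.063×51.3 + 0.0833×13.4 + 0.0475×32.5) / (1 + 0.063×8.88 + 0.0833×38.5 + 0.0475×39.2) = 5.892/6.628 = 0.8889 kJ/s.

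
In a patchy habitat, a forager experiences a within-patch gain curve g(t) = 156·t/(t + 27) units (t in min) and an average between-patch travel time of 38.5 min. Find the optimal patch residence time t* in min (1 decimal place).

32.2 min

By the marginal value theorem, leave when the instantaneous gain rate g'(t) equals the habitat-wide average g(t)/(T + t).
g'(t) = 156·27/(t + 27)². Setting 156·27/(t+27)² = 156t/[(t+27)(38.5+t)] gives 27(38.5+t) = t(t+27), so t² = 27×38.5 = 1040.
t* = √1040 = 32.24 min.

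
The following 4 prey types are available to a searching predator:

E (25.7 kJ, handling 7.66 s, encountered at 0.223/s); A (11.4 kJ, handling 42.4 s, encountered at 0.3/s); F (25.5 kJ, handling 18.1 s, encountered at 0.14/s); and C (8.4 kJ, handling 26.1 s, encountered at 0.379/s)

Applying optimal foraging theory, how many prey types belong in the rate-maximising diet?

E/h in descending order: E 3.36, F 1.41, C 0.322, A 0.269 kJ/s. The optimal diet is the largest prefix of this list for which every included type satisfies E_i/h_i > R on the types above it.
Rate on top 1: 2.116. F: 1.41 < 2.116 → exclude; stop.
Optimal diet: E — 1 of 4 types.

1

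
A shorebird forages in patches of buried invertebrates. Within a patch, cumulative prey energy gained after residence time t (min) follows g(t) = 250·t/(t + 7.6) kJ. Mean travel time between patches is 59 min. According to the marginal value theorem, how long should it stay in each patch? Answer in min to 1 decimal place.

21.2 min

Optimal t* satisfies g'(t*) = g(t*)/(T + t*).
g'(t) = 250·7.6/(t + 7.6)². Setting 250·7.6/(t+7.6)² = 250t/[(t+7.6)(59+t)] gives 7.6(59+t) = t(t+7.6), so t² = 7.6×59 = 448.4.
t* = √448.4 = 21.18 min.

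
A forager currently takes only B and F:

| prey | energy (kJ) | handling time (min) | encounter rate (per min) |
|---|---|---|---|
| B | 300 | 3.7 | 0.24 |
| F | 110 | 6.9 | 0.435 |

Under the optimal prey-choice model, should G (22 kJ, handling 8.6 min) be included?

Intake rate on the current diet: R = (0.24×300 + 0.435×110) / (1 + 0.24×3.7 + 0.435×6.9) = 119.8/4.889 = 24.51 kJ/min.
G: E/h = 22/8.6 = 2.558 kJ/min.
Since 2.558 < R, time spent handling G is better spent searching.

No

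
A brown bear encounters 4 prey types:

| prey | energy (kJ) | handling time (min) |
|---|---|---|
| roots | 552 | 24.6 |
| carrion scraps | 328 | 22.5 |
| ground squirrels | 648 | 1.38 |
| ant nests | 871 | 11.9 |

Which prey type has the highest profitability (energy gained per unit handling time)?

In descending order of E/h:
ground squirrels: 648/1.38 = 470 kJ/min
ant nests: 871/11.9 = 73.2 kJ/min
roots: 552/24.6 = 22.4 kJ/min
carrion scraps: 328/22.5 = 14.6 kJ/min

ground squirrels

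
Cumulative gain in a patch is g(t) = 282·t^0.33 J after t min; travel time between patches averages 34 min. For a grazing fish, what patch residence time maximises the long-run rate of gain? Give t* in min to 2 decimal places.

Optimal t* satisfies g'(t*) = g(t*)/(T + t*).
g'(t) = 0.33·282·t^-0.67. Setting 0.33·282·t^-0.67 = 282·t^0.33/(34+t) gives 0.33(34+t) = t, so 0.67·t = 0.33×34.
t* = 0.33×34/0.67 = 16.75 min.

16.75 min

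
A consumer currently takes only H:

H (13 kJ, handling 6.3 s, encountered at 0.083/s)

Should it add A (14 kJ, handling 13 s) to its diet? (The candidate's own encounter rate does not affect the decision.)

Yes

Current rate: (0.083×13)/(1 + 0.083×6.3) = 0.7085 kJ/s.
Profitability of A: 14/13 = 1.077 kJ/s.
Since 1.077 > R, including A increases the long-run rate.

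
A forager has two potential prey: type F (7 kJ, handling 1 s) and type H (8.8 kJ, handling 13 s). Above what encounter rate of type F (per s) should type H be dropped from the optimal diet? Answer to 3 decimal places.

At the threshold, the rate on type F alone equals the profitability of type H: λ·7/(1 + λ·1) = 8.8/13 = 0.6769.
Rearranging, λ(7 − 0.6769×1) = 0.6769, so λ = 0.6769/6.323 = 0.1071 per s.

0.107 per s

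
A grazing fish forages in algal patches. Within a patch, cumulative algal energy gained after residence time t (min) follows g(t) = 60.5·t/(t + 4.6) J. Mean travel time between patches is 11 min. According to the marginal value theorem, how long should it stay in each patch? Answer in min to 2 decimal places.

7.11 min

Optimal t* satisfies g'(t*) = g(t*)/(T + t*).
g'(t) = 60.5·4.6/(t + 4.6)². Setting 60.5·4.6/(t+4.6)² = 60.5t/[(t+4.6)(11+t)] gives 4.6(11+t) = t(t+4.6), so t² = 4.6×11 = 50.6.
t* = √50.6 = 7.113 min.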